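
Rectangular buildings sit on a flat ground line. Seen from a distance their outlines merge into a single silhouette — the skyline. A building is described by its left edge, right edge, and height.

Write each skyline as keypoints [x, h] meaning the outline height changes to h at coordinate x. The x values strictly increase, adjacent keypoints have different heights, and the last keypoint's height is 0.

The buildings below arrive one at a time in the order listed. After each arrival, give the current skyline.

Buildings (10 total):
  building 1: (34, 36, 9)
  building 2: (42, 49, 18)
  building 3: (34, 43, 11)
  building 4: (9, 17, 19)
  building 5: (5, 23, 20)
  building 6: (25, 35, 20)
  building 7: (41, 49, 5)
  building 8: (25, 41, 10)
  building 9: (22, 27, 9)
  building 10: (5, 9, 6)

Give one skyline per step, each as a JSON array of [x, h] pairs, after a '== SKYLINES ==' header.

== SKYLINES ==
[[34,9],[36,0]]
[[34,9],[36,0],[42,18],[49,0]]
[[34,11],[42,18],[49,0]]
[[9,19],[17,0],[34,11],[42,18],[49,0]]
[[5,20],[23,0],[34,11],[42,18],[49,0]]
[[5,20],[23,0],[25,20],[35,11],[42,18],[49,0]]
[[5,20],[23,0],[25,20],[35,11],[42,18],[49,0]]
[[5,20],[23,0],[25,20],[35,11],[42,18],[49,0]]
[[5,20],[23,9],[25,20],[35,11],[42,18],[49,0]]
[[5,20],[23,9],[25,20],[35,11],[42,18],[49,0]]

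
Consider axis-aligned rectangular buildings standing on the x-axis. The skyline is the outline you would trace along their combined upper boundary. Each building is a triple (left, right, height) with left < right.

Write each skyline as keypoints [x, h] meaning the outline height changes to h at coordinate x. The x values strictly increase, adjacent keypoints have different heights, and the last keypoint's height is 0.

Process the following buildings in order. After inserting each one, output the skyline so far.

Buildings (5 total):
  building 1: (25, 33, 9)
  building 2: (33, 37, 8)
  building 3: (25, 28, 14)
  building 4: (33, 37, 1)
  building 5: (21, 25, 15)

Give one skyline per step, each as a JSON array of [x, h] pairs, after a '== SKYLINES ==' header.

== SKYLINES ==
[[25,9],[33,0]]
[[25,9],[33,8],[37,0]]
[[25,14],[28,9],[33,8],[37,0]]
[[25,14],[28,9],[33,8],[37,0]]
[[21,15],[25,14],[28,9],[33,8],[37,0]]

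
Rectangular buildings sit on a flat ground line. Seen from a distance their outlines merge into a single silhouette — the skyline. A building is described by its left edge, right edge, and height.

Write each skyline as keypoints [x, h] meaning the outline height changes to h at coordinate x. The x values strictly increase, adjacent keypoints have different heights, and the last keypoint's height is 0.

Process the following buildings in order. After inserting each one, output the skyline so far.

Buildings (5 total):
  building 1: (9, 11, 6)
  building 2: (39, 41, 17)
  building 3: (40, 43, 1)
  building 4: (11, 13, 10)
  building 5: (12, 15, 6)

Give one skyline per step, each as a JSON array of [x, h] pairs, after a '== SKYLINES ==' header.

== SKYLINES ==
[[9,6],[11,0]]
[[9,6],[11,0],[39,17],[41,0]]
[[9,6],[11,0],[39,17],[41,1],[43,0]]
[[9,6],[11,10],[13,0],[39,17],[41,1],[43,0]]
[[9,6],[11,10],[13,6],[15,0],[39,17],[41,1],[43,0]]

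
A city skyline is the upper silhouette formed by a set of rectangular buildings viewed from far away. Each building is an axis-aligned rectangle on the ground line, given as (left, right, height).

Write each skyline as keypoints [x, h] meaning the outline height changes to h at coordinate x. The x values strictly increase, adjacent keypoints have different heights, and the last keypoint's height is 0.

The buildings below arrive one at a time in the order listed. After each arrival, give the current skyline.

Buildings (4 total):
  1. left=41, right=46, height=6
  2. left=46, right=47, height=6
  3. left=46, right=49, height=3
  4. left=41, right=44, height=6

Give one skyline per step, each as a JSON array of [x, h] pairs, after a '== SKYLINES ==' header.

== SKYLINES ==
[[41,6],[46,0]]
[[41,6],[47,0]]
[[41,6],[47,3],[49,0]]
[[41,6],[47,3],[49,0]]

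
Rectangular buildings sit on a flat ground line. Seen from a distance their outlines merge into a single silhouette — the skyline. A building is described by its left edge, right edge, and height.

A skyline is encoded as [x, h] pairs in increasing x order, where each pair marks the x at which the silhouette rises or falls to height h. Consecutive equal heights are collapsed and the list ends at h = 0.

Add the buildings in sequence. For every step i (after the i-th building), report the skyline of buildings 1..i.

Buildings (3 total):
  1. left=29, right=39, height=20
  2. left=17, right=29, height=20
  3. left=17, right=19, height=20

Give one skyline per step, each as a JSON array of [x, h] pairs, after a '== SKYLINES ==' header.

== SKYLINES ==
[[29,20],[39,0]]
[[17,20],[39,0]]
[[17,20],[39,0]]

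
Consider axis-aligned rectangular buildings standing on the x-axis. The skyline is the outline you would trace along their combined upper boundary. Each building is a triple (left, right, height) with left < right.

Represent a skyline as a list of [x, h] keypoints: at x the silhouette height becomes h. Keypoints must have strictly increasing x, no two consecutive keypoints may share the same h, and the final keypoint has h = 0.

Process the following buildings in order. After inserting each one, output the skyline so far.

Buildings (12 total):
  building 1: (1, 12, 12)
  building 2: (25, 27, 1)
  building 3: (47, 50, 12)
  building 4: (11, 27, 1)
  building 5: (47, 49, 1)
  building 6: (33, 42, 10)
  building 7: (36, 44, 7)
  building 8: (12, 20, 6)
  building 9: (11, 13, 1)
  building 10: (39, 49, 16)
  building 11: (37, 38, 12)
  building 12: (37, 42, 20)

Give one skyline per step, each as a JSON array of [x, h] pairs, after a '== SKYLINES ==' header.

== SKYLINES ==
[[1,12],[12,0]]
[[1,12],[12,0],[25,1],[27,0]]
[[1,12],[12,0],[25,1],[27,0],[47,12],[50,0]]
[[1,12],[12,1],[27,0],[47,12],[50,0]]
[[1,12],[12,1],[27,0],[47,12],[50,0]]
[[1,12],[12,1],[27,0],[33,10],[42,0],[47,12],[50,0]]
[[1,12],[12,1],[27,0],[33,10],[42,7],[44,0],[47,12],[50,0]]
[[1,12],[12,6],[20,1],[27,0],[33,10],[42,7],[44,0],[47,12],[50,0]]
[[1,12],[12,6],[20,1],[27,0],[33,10],[42,7],[44,0],[47,12],[50,0]]
[[1,12],[12,6],[20,1],[27,0],[33,10],[39,16],[49,12],[50,0]]
[[1,12],[12,6],[20,1],[27,0],[33,10],[37,12],[38,10],[39,16],[49,12],[50,0]]
[[1,12],[12,6],[20,1],[27,0],[33,10],[37,20],[42,16],[49,12],[50,0]]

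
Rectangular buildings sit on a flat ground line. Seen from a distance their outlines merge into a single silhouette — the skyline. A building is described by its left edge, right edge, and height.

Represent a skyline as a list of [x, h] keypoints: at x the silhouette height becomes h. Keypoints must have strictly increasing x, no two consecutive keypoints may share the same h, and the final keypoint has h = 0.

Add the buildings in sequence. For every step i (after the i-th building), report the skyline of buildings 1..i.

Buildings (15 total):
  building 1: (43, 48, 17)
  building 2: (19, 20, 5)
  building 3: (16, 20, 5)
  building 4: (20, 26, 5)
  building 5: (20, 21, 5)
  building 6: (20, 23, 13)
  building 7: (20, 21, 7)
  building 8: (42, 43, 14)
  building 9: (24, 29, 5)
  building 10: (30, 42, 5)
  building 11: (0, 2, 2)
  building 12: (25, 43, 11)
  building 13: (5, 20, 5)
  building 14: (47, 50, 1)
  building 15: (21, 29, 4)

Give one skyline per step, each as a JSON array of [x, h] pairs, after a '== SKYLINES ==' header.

== SKYLINES ==
[[43,17],[48,0]]
[[19,5],[20,0],[43,17],[48,0]]
[[16,5],[20,0],[43,17],[48,0]]
[[16,5],[26,0],[43,17],[48,0]]
[[16,5],[26,0],[43,17],[48,0]]
[[16,5],[20,13],[23,5],[26,0],[43,17],[48,0]]
[[16,5],[20,13],[23,5],[26,0],[43,17],[48,0]]
[[16,5],[20,13],[23,5],[26,0],[42,14],[43,17],[48,0]]
[[16,5],[20,13],[23,5],[29,0],[42,14],[43,17],[48,0]]
[[16,5],[20,13],[23,5],[29,0],[30,5],[42,14],[43,17],[48,0]]
[[0,2],[2,0],[16,5],[20,13],[23,5],[29,0],[30,5],[42,14],[43,17],[48,0]]
[[0,2],[2,0],[16,5],[20,13],[23,5],[25,11],[42,14],[43,17],[48,0]]
[[0,2],[2,0],[5,5],[20,13],[23,5],[25,11],[42,14],[43,17],[48,0]]
[[0,2],[2,0],[5,5],[20,13],[23,5],[25,11],[42,14],[43,17],[48,1],[50,0]]
[[0,2],[2,0],[5,5],[20,13],[23,5],[25,11],[42,14],[43,17],[48,1],[50,0]]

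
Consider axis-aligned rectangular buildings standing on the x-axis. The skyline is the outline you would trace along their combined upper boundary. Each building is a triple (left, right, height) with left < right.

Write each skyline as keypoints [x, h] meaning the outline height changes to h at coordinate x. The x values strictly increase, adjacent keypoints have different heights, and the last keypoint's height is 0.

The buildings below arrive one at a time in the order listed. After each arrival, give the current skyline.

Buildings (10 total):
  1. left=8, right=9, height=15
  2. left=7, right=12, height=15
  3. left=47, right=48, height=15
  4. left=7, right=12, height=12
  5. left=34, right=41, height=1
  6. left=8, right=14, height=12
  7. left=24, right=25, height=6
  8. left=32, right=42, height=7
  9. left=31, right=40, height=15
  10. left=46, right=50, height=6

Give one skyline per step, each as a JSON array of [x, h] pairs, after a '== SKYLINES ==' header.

== SKYLINES ==
[[8,15],[9,0]]
[[7,15],[12,0]]
[[7,15],[12,0],[47,15],[48,0]]
[[7,15],[12,0],[47,15],[48,0]]
[[7,15],[12,0],[34,1],[41,0],[47,15],[48,0]]
[[7,15],[12,12],[14,0],[34,1],[41,0],[47,15],[48,0]]
[[7,15],[12,12],[14,0],[24,6],[25,0],[34,1],[41,0],[47,15],[48,0]]
[[7,15],[12,12],[14,0],[24,6],[25,0],[32,7],[42,0],[47,15],[48,0]]
[[7,15],[12,12],[14,0],[24,6],[25,0],[31,15],[40,7],[42,0],[47,15],[48,0]]
[[7,15],[12,12],[14,0],[24,6],[25,0],[31,15],[40,7],[42,0],[46,6],[47,15],[48,6],[50,0]]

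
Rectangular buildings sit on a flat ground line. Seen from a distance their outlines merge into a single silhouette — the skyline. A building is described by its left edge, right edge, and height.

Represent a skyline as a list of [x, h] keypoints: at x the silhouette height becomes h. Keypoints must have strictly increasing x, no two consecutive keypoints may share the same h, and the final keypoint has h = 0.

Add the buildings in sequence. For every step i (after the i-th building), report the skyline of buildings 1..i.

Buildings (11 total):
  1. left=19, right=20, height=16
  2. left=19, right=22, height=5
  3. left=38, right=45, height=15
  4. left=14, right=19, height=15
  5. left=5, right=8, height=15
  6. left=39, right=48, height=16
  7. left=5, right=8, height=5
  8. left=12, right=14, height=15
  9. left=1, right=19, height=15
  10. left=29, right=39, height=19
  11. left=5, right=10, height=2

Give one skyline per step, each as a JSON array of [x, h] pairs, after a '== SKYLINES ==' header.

== SKYLINES ==
[[19,16],[20,0]]
[[19,16],[20,5],[22,0]]
[[19,16],[20,5],[22,0],[38,15],[45,0]]
[[14,15],[19,16],[20,5],[22,0],[38,15],[45,0]]
[[5,15],[8,0],[14,15],[19,16],[20,5],[22,0],[38,15],[45,0]]
[[5,15],[8,0],[14,15],[19,16],[20,5],[22,0],[38,15],[39,16],[48,0]]
[[5,15],[8,0],[14,15],[19,16],[20,5],[22,0],[38,15],[39,16],[48,0]]
[[5,15],[8,0],[12,15],[19,16],[20,5],[22,0],[38,15],[39,16],[48,0]]
[[1,15],[19,16],[20,5],[22,0],[38,15],[39,16],[48,0]]
[[1,15],[19,16],[20,5],[22,0],[29,19],[39,16],[48,0]]
[[1,15],[19,16],[20,5],[22,0],[29,19],[39,16],[48,0]]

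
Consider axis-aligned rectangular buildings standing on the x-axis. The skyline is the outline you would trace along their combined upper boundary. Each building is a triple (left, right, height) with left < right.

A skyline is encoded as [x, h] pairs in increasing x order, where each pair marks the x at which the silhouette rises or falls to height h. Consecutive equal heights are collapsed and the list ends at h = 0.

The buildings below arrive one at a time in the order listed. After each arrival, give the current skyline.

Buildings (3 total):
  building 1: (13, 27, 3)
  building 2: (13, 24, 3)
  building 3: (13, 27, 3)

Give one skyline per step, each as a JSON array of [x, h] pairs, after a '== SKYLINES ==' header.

== SKYLINES ==
[[13,3],[27,0]]
[[13,3],[27,0]]
[[13,3],[27,0]]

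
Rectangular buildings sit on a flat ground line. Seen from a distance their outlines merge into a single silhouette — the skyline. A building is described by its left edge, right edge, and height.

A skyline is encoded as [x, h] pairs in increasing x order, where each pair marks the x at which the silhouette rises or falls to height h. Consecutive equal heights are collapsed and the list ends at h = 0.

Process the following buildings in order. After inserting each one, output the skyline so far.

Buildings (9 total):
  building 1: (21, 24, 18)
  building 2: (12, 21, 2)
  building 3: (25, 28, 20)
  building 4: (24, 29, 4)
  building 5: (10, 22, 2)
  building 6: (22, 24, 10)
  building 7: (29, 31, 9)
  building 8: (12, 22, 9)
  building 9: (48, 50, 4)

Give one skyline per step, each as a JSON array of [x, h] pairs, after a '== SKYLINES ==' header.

== SKYLINES ==
[[21,18],[24,0]]
[[12,2],[21,18],[24,0]]
[[12,2],[21,18],[24,0],[25,20],[28,0]]
[[12,2],[21,18],[24,4],[25,20],[28,4],[29,0]]
[[10,2],[21,18],[24,4],[25,20],[28,4],[29,0]]
[[10,2],[21,18],[24,4],[25,20],[28,4],[29,0]]
[[10,2],[21,18],[24,4],[25,20],[28,4],[29,9],[31,0]]
[[10,2],[12,9],[21,18],[24,4],[25,20],[28,4],[29,9],[31,0]]
[[10,2],[12,9],[21,18],[24,4],[25,20],[28,4],[29,9],[31,0],[48,4],[50,0]]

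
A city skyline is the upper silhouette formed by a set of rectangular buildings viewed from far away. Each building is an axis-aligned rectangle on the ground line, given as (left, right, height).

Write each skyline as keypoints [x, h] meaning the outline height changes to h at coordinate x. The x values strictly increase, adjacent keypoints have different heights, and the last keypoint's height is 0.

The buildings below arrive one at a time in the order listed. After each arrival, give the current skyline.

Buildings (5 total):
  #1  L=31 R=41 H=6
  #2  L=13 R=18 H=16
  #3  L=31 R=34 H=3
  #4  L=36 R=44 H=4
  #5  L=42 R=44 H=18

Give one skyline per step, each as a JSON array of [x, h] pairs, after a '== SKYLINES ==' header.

== SKYLINES ==
[[31,6],[41,0]]
[[13,16],[18,0],[31,6],[41,0]]
[[13,16],[18,0],[31,6],[41,0]]
[[13,16],[18,0],[31,6],[41,4],[44,0]]
[[13,16],[18,0],[31,6],[41,4],[42,18],[44,0]]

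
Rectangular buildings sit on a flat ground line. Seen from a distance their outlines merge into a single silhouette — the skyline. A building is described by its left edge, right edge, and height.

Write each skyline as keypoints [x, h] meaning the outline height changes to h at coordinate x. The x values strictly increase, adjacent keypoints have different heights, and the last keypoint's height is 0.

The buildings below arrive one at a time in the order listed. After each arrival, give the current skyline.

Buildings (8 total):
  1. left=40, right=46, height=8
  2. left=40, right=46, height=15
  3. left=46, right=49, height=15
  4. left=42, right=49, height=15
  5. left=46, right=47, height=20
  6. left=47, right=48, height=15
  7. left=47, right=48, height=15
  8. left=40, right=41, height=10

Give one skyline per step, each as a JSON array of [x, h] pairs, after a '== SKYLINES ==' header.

== SKYLINES ==
[[40,8],[46,0]]
[[40,15],[46,0]]
[[40,15],[49,0]]
[[40,15],[49,0]]
[[40,15],[46,20],[47,15],[49,0]]
[[40,15],[46,20],[47,15],[49,0]]
[[40,15],[46,20],[47,15],[49,0]]
[[40,15],[46,20],[47,15],[49,0]]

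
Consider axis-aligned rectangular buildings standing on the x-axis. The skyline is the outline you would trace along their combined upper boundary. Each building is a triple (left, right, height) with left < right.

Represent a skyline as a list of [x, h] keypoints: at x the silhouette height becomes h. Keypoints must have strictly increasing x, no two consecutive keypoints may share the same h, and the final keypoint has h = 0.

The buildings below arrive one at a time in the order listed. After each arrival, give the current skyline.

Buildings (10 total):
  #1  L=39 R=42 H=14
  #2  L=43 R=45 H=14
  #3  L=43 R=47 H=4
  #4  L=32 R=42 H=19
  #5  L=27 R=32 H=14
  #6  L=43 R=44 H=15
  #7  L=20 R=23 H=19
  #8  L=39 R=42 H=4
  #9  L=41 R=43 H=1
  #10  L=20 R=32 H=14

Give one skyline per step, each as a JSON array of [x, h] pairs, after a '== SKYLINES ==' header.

== SKYLINES ==
[[39,14],[42,0]]
[[39,14],[42,0],[43,14],[45,0]]
[[39,14],[42,0],[43,14],[45,4],[47,0]]
[[32,19],[42,0],[43,14],[45,4],[47,0]]
[[27,14],[32,19],[42,0],[43,14],[45,4],[47,0]]
[[27,14],[32,19],[42,0],[43,15],[44,14],[45,4],[47,0]]
[[20,19],[23,0],[27,14],[32,19],[42,0],[43,15],[44,14],[45,4],[47,0]]
[[20,19],[23,0],[27,14],[32,19],[42,0],[43,15],[44,14],[45,4],[47,0]]
[[20,19],[23,0],[27,14],[32,19],[42,1],[43,15],[44,14],[45,4],[47,0]]
[[20,19],[23,14],[32,19],[42,1],[43,15],[44,14],[45,4],[47,0]]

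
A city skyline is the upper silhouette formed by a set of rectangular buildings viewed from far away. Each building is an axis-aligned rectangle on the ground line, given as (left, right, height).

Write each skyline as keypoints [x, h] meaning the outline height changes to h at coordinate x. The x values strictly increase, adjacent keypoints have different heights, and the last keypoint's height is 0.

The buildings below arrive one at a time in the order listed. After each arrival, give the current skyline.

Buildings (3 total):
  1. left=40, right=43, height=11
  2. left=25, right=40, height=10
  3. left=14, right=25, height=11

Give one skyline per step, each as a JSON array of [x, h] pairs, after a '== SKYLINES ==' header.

== SKYLINES ==
[[40,11],[43,0]]
[[25,10],[40,11],[43,0]]
[[14,11],[25,10],[40,11],[43,0]]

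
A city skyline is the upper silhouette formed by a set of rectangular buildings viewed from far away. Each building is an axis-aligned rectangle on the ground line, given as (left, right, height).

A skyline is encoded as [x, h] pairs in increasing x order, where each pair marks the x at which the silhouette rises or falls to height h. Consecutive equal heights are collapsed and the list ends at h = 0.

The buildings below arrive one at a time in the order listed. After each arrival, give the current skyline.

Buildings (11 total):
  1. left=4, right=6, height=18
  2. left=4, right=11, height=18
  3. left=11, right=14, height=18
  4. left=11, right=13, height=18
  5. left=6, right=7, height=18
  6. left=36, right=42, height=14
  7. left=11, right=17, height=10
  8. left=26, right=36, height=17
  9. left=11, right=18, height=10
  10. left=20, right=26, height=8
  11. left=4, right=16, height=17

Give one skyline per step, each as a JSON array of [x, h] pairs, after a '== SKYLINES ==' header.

== SKYLINES ==
[[4,18],[6,0]]
[[4,18],[11,0]]
[[4,18],[14,0]]
[[4,18],[14,0]]
[[4,18],[14,0]]
[[4,18],[14,0],[36,14],[42,0]]
[[4,18],[14,10],[17,0],[36,14],[42,0]]
[[4,18],[14,10],[17,0],[26,17],[36,14],[42,0]]
[[4,18],[14,10],[18,0],[26,17],[36,14],[42,0]]
[[4,18],[14,10],[18,0],[20,8],[26,17],[36,14],[42,0]]
[[4,18],[14,17],[16,10],[18,0],[20,8],[26,17],[36,14],[42,0]]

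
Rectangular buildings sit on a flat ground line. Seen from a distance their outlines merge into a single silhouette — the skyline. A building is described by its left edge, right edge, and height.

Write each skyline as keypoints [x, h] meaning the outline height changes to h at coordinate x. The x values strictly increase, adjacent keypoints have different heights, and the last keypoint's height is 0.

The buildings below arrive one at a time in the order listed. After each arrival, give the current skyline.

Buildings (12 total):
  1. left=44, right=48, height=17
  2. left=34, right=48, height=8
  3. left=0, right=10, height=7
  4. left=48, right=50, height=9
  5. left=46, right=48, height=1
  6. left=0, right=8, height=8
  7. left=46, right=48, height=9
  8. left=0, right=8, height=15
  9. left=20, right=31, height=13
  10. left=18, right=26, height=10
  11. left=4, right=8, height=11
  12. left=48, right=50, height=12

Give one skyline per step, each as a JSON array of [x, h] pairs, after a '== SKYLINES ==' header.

== SKYLINES ==
[[44,17],[48,0]]
[[34,8],[44,17],[48,0]]
[[0,7],[10,0],[34,8],[44,17],[48,0]]
[[0,7],[10,0],[34,8],[44,17],[48,9],[50,0]]
[[0,7],[10,0],[34,8],[44,17],[48,9],[50,0]]
[[0,8],[8,7],[10,0],[34,8],[44,17],[48,9],[50,0]]
[[0,8],[8,7],[10,0],[34,8],[44,17],[48,9],[50,0]]
[[0,15],[8,7],[10,0],[34,8],[44,17],[48,9],[50,0]]
[[0,15],[8,7],[10,0],[20,13],[31,0],[34,8],[44,17],[48,9],[50,0]]
[[0,15],[8,7],[10,0],[18,10],[20,13],[31,0],[34,8],[44,17],[48,9],[50,0]]
[[0,15],[8,7],[10,0],[18,10],[20,13],[31,0],[34,8],[44,17],[48,9],[50,0]]
[[0,15],[8,7],[10,0],[18,10],[20,13],[31,0],[34,8],[44,17],[48,12],[50,0]]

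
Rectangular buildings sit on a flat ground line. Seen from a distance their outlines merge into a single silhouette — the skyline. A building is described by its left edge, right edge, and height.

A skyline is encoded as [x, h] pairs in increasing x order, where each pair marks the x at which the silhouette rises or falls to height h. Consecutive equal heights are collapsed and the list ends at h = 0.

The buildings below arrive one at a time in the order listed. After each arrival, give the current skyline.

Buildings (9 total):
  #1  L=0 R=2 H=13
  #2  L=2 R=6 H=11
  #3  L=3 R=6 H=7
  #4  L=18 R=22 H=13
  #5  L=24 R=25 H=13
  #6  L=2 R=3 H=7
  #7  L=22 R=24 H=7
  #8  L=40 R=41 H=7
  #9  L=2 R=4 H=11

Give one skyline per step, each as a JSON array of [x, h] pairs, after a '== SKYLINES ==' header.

== SKYLINES ==
[[0,13],[2,0]]
[[0,13],[2,11],[6,0]]
[[0,13],[2,11],[6,0]]
[[0,13],[2,11],[6,0],[18,13],[22,0]]
[[0,13],[2,11],[6,0],[18,13],[22,0],[24,13],[25,0]]
[[0,13],[2,11],[6,0],[18,13],[22,0],[24,13],[25,0]]
[[0,13],[2,11],[6,0],[18,13],[22,7],[24,13],[25,0]]
[[0,13],[2,11],[6,0],[18,13],[22,7],[24,13],[25,0],[40,7],[41,0]]
[[0,13],[2,11],[6,0],[18,13],[22,7],[24,13],[25,0],[40,7],[41,0]]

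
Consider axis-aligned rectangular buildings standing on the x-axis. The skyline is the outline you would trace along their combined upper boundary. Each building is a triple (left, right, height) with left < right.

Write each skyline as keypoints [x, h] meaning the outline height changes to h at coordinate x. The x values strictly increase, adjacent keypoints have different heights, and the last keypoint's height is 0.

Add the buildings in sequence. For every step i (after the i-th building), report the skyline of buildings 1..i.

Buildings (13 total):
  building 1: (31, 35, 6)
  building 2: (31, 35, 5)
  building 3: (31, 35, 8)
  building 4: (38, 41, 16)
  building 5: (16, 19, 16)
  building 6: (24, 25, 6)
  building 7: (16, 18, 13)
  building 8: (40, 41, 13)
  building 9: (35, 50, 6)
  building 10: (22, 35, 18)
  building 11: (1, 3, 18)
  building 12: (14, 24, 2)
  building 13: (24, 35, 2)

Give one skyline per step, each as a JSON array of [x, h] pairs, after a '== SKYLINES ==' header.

== SKYLINES ==
[[31,6],[35,0]]
[[31,6],[35,0]]
[[31,8],[35,0]]
[[31,8],[35,0],[38,16],[41,0]]
[[16,16],[19,0],[31,8],[35,0],[38,16],[41,0]]
[[16,16],[19,0],[24,6],[25,0],[31,8],[35,0],[38,16],[41,0]]
[[16,16],[19,0],[24,6],[25,0],[31,8],[35,0],[38,16],[41,0]]
[[16,16],[19,0],[24,6],[25,0],[31,8],[35,0],[38,16],[41,0]]
[[16,16],[19,0],[24,6],[25,0],[31,8],[35,6],[38,16],[41,6],[50,0]]
[[16,16],[19,0],[22,18],[35,6],[38,16],[41,6],[50,0]]
[[1,18],[3,0],[16,16],[19,0],[22,18],[35,6],[38,16],[41,6],[50,0]]
[[1,18],[3,0],[14,2],[16,16],[19,2],[22,18],[35,6],[38,16],[41,6],[50,0]]
[[1,18],[3,0],[14,2],[16,16],[19,2],[22,18],[35,6],[38,16],[41,6],[50,0]]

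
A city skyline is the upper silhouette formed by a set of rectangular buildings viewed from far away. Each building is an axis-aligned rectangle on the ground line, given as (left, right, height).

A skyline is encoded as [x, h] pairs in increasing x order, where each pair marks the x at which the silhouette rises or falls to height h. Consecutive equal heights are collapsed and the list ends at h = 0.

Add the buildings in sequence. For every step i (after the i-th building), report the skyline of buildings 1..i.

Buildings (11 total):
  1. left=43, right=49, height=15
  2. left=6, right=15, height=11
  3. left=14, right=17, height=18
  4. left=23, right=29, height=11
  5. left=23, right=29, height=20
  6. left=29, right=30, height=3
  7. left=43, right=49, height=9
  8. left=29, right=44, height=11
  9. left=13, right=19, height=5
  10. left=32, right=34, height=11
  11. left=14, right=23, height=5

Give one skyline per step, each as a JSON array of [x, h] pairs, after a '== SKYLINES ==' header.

== SKYLINES ==
[[43,15],[49,0]]
[[6,11],[15,0],[43,15],[49,0]]
[[6,11],[14,18],[17,0],[43,15],[49,0]]
[[6,11],[14,18],[17,0],[23,11],[29,0],[43,15],[49,0]]
[[6,11],[14,18],[17,0],[23,20],[29,0],[43,15],[49,0]]
[[6,11],[14,18],[17,0],[23,20],[29,3],[30,0],[43,15],[49,0]]
[[6,11],[14,18],[17,0],[23,20],[29,3],[30,0],[43,15],[49,0]]
[[6,11],[14,18],[17,0],[23,20],[29,11],[43,15],[49,0]]
[[6,11],[14,18],[17,5],[19,0],[23,20],[29,11],[43,15],[49,0]]
[[6,11],[14,18],[17,5],[19,0],[23,20],[29,11],[43,15],[49,0]]
[[6,11],[14,18],[17,5],[23,20],[29,11],[43,15],[49,0]]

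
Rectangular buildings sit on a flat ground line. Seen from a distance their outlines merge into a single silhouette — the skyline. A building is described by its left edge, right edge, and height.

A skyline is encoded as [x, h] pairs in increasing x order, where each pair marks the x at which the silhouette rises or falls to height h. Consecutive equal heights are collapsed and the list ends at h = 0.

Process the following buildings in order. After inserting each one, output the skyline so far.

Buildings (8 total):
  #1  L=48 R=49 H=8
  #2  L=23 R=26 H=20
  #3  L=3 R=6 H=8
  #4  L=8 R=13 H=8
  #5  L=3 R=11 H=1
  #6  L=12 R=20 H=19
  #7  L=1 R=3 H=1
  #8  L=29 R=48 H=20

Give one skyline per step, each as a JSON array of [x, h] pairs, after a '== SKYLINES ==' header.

== SKYLINES ==
[[48,8],[49,0]]
[[23,20],[26,0],[48,8],[49,0]]
[[3,8],[6,0],[23,20],[26,0],[48,8],[49,0]]
[[3,8],[6,0],[8,8],[13,0],[23,20],[26,0],[48,8],[49,0]]
[[3,8],[6,1],[8,8],[13,0],[23,20],[26,0],[48,8],[49,0]]
[[3,8],[6,1],[8,8],[12,19],[20,0],[23,20],[26,0],[48,8],[49,0]]
[[1,1],[3,8],[6,1],[8,8],[12,19],[20,0],[23,20],[26,0],[48,8],[49,0]]
[[1,1],[3,8],[6,1],[8,8],[12,19],[20,0],[23,20],[26,0],[29,20],[48,8],[49,0]]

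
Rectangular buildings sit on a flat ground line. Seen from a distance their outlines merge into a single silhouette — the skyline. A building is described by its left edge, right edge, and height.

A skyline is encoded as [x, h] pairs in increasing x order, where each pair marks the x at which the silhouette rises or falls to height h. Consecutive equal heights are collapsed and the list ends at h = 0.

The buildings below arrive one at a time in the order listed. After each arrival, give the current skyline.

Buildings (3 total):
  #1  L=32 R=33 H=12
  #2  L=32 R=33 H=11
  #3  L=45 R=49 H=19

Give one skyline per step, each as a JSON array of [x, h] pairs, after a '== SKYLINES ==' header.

== SKYLINES ==
[[32,12],[33,0]]
[[32,12],[33,0]]
[[32,12],[33,0],[45,19],[49,0]]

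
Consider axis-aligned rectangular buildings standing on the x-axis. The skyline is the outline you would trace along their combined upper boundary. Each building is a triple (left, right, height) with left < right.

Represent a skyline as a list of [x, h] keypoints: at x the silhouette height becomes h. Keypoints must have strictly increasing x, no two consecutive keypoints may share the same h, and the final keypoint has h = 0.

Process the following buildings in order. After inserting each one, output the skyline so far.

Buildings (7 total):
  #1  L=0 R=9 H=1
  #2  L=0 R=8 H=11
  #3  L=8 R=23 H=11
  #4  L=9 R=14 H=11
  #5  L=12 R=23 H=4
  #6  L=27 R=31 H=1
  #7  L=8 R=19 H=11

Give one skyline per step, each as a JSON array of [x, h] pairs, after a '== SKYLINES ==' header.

== SKYLINES ==
[[0,1],[9,0]]
[[0,11],[8,1],[9,0]]
[[0,11],[23,0]]
[[0,11],[23,0]]
[[0,11],[23,0]]
[[0,11],[23,0],[27,1],[31,0]]
[[0,11],[23,0],[27,1],[31,0]]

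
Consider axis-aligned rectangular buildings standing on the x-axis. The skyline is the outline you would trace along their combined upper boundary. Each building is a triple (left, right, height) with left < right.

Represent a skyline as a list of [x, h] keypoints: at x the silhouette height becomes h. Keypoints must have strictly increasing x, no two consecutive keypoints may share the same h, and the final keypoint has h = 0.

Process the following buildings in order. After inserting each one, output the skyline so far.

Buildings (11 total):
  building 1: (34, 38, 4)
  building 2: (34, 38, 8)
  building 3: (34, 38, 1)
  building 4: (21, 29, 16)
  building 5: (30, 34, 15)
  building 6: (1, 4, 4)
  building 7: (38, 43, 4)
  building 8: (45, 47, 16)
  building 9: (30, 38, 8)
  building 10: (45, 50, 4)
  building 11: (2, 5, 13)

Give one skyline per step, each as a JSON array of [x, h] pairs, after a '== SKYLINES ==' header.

== SKYLINES ==
[[34,4],[38,0]]
[[34,8],[38,0]]
[[34,8],[38,0]]
[[21,16],[29,0],[34,8],[38,0]]
[[21,16],[29,0],[30,15],[34,8],[38,0]]
[[1,4],[4,0],[21,16],[29,0],[30,15],[34,8],[38,0]]
[[1,4],[4,0],[21,16],[29,0],[30,15],[34,8],[38,4],[43,0]]
[[1,4],[4,0],[21,16],[29,0],[30,15],[34,8],[38,4],[43,0],[45,16],[47,0]]
[[1,4],[4,0],[21,16],[29,0],[30,15],[34,8],[38,4],[43,0],[45,16],[47,0]]
[[1,4],[4,0],[21,16],[29,0],[30,15],[34,8],[38,4],[43,0],[45,16],[47,4],[50,0]]
[[1,4],[2,13],[5,0],[21,16],[29,0],[30,15],[34,8],[38,4],[43,0],[45,16],[47,4],[50,0]]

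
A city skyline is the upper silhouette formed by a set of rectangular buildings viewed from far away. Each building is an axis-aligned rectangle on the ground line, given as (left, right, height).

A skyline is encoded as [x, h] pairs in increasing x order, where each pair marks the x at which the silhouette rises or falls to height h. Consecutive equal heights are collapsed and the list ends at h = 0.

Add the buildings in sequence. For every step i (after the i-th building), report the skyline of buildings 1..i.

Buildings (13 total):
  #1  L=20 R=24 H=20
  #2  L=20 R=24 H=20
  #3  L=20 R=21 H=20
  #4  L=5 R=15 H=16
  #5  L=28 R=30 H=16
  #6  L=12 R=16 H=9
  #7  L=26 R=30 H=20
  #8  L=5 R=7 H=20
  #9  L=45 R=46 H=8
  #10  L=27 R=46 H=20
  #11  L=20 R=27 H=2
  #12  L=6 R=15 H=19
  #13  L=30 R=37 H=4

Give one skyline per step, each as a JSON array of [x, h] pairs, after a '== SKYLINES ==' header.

== SKYLINES ==
[[20,20],[24,0]]
[[20,20],[24,0]]
[[20,20],[24,0]]
[[5,16],[15,0],[20,20],[24,0]]
[[5,16],[15,0],[20,20],[24,0],[28,16],[30,0]]
[[5,16],[15,9],[16,0],[20,20],[24,0],[28,16],[30,0]]
[[5,16],[15,9],[16,0],[20,20],[24,0],[26,20],[30,0]]
[[5,20],[7,16],[15,9],[16,0],[20,20],[24,0],[26,20],[30,0]]
[[5,20],[7,16],[15,9],[16,0],[20,20],[24,0],[26,20],[30,0],[45,8],[46,0]]
[[5,20],[7,16],[15,9],[16,0],[20,20],[24,0],[26,20],[46,0]]
[[5,20],[7,16],[15,9],[16,0],[20,20],[24,2],[26,20],[46,0]]
[[5,20],[7,19],[15,9],[16,0],[20,20],[24,2],[26,20],[46,0]]
[[5,20],[7,19],[15,9],[16,0],[20,20],[24,2],[26,20],[46,0]]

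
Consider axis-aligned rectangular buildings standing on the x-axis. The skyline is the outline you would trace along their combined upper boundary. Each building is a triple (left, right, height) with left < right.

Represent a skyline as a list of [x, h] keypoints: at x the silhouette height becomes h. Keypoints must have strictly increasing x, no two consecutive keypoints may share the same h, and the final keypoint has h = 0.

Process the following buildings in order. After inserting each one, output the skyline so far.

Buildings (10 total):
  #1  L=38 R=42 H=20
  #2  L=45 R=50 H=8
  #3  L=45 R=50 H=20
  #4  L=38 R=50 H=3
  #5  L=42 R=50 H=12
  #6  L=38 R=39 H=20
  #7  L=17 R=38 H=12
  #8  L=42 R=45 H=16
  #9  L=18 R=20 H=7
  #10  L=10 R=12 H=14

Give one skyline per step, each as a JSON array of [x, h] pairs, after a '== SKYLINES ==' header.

== SKYLINES ==
[[38,20],[42,0]]
[[38,20],[42,0],[45,8],[50,0]]
[[38,20],[42,0],[45,20],[50,0]]
[[38,20],[42,3],[45,20],[50,0]]
[[38,20],[42,12],[45,20],[50,0]]
[[38,20],[42,12],[45,20],[50,0]]
[[17,12],[38,20],[42,12],[45,20],[50,0]]
[[17,12],[38,20],[42,16],[45,20],[50,0]]
[[17,12],[38,20],[42,16],[45,20],[50,0]]
[[10,14],[12,0],[17,12],[38,20],[42,16],[45,20],[50,0]]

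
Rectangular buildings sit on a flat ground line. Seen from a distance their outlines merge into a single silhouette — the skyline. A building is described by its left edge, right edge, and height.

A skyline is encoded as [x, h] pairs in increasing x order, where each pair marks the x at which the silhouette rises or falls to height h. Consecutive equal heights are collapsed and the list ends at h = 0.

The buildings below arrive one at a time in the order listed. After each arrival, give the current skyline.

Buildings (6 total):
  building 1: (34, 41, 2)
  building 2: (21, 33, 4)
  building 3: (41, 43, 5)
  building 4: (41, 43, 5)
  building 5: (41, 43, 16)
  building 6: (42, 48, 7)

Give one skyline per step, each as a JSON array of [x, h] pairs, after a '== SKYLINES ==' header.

== SKYLINES ==
[[34,2],[41,0]]
[[21,4],[33,0],[34,2],[41,0]]
[[21,4],[33,0],[34,2],[41,5],[43,0]]
[[21,4],[33,0],[34,2],[41,5],[43,0]]
[[21,4],[33,0],[34,2],[41,16],[43,0]]
[[21,4],[33,0],[34,2],[41,16],[43,7],[48,0]]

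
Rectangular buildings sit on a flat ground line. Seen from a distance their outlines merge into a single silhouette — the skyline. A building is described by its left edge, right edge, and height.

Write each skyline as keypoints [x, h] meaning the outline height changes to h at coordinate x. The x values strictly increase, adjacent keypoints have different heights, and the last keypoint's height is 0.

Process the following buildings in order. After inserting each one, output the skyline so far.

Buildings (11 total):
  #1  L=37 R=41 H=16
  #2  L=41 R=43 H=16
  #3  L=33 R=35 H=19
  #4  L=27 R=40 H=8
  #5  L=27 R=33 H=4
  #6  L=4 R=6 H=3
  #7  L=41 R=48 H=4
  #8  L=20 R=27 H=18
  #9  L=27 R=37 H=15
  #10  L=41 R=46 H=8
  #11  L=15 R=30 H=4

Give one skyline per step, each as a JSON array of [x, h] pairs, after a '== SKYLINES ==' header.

== SKYLINES ==
[[37,16],[41,0]]
[[37,16],[43,0]]
[[33,19],[35,0],[37,16],[43,0]]
[[27,8],[33,19],[35,8],[37,16],[43,0]]
[[27,8],[33,19],[35,8],[37,16],[43,0]]
[[4,3],[6,0],[27,8],[33,19],[35,8],[37,16],[43,0]]
[[4,3],[6,0],[27,8],[33,19],[35,8],[37,16],[43,4],[48,0]]
[[4,3],[6,0],[20,18],[27,8],[33,19],[35,8],[37,16],[43,4],[48,0]]
[[4,3],[6,0],[20,18],[27,15],[33,19],[35,15],[37,16],[43,4],[48,0]]
[[4,3],[6,0],[20,18],[27,15],[33,19],[35,15],[37,16],[43,8],[46,4],[48,0]]
[[4,3],[6,0],[15,4],[20,18],[27,15],[33,19],[35,15],[37,16],[43,8],[46,4],[48,0]]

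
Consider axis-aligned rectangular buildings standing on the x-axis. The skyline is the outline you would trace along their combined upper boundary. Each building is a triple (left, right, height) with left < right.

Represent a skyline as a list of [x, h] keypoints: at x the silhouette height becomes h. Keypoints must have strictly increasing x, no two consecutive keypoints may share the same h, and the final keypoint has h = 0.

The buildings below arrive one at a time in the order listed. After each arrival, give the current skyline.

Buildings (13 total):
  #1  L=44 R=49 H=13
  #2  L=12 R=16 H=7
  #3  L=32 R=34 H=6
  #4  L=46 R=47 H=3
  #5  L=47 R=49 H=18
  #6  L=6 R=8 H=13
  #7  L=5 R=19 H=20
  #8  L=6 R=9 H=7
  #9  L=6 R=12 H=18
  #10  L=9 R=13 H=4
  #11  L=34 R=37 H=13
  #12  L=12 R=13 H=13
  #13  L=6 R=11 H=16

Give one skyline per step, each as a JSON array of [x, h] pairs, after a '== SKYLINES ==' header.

== SKYLINES ==
[[44,13],[49,0]]
[[12,7],[16,0],[44,13],[49,0]]
[[12,7],[16,0],[32,6],[34,0],[44,13],[49,0]]
[[12,7],[16,0],[32,6],[34,0],[44,13],[49,0]]
[[12,7],[16,0],[32,6],[34,0],[44,13],[47,18],[49,0]]
[[6,13],[8,0],[12,7],[16,0],[32,6],[34,0],[44,13],[47,18],[49,0]]
[[5,20],[19,0],[32,6],[34,0],[44,13],[47,18],[49,0]]
[[5,20],[19,0],[32,6],[34,0],[44,13],[47,18],[49,0]]
[[5,20],[19,0],[32,6],[34,0],[44,13],[47,18],[49,0]]
[[5,20],[19,0],[32,6],[34,0],[44,13],[47,18],[49,0]]
[[5,20],[19,0],[32,6],[34,13],[37,0],[44,13],[47,18],[49,0]]
[[5,20],[19,0],[32,6],[34,13],[37,0],[44,13],[47,18],[49,0]]
[[5,20],[19,0],[32,6],[34,13],[37,0],[44,13],[47,18],[49,0]]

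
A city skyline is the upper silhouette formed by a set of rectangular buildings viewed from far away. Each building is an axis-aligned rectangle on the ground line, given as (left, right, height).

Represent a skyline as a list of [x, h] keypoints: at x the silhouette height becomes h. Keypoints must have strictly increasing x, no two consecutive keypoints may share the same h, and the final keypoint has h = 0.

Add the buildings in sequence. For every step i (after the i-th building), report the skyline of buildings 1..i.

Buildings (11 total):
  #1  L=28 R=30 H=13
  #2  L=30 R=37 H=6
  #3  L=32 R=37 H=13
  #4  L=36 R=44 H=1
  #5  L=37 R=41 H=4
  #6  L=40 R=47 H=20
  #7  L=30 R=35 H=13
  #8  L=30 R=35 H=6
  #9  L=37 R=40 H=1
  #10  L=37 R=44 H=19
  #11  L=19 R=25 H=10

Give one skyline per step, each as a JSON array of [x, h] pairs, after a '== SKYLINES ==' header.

== SKYLINES ==
[[28,13],[30,0]]
[[28,13],[30,6],[37,0]]
[[28,13],[30,6],[32,13],[37,0]]
[[28,13],[30,6],[32,13],[37,1],[44,0]]
[[28,13],[30,6],[32,13],[37,4],[41,1],[44,0]]
[[28,13],[30,6],[32,13],[37,4],[40,20],[47,0]]
[[28,13],[37,4],[40,20],[47,0]]
[[28,13],[37,4],[40,20],[47,0]]
[[28,13],[37,4],[40,20],[47,0]]
[[28,13],[37,19],[40,20],[47,0]]
[[19,10],[25,0],[28,13],[37,19],[40,20],[47,0]]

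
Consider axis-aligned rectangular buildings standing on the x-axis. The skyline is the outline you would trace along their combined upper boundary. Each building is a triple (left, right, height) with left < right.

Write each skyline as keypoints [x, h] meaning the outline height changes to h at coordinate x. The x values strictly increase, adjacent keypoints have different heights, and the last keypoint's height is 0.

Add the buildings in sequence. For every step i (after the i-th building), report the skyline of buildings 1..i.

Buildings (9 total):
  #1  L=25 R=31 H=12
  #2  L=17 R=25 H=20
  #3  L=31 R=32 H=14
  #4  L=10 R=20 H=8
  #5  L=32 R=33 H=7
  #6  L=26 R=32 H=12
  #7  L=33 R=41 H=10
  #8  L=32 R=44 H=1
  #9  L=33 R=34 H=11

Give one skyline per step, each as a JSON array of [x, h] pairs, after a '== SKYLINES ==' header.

== SKYLINES ==
[[25,12],[31,0]]
[[17,20],[25,12],[31,0]]
[[17,20],[25,12],[31,14],[32,0]]
[[10,8],[17,20],[25,12],[31,14],[32,0]]
[[10,8],[17,20],[25,12],[31,14],[32,7],[33,0]]
[[10,8],[17,20],[25,12],[31,14],[32,7],[33,0]]
[[10,8],[17,20],[25,12],[31,14],[32,7],[33,10],[41,0]]
[[10,8],[17,20],[25,12],[31,14],[32,7],[33,10],[41,1],[44,0]]
[[10,8],[17,20],[25,12],[31,14],[32,7],[33,11],[34,10],[41,1],[44,0]]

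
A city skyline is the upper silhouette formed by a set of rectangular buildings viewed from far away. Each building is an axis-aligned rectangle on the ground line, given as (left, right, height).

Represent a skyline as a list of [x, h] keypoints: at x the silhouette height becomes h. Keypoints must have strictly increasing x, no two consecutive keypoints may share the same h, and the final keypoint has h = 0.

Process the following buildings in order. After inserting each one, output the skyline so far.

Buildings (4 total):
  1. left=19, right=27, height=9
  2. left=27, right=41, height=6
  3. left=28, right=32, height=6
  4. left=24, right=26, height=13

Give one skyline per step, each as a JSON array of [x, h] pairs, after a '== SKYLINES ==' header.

== SKYLINES ==
[[19,9],[27,0]]
[[19,9],[27,6],[41,0]]
[[19,9],[27,6],[41,0]]
[[19,9],[24,13],[26,9],[27,6],[41,0]]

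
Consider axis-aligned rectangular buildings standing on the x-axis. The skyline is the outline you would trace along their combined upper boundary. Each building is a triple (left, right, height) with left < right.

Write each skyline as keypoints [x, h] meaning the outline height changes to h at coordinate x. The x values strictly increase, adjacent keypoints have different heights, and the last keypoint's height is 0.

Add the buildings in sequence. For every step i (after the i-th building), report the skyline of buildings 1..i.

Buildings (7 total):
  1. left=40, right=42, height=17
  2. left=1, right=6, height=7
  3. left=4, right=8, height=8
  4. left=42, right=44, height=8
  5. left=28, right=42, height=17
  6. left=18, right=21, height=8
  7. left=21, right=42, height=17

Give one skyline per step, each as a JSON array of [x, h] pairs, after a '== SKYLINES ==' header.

== SKYLINES ==
[[40,17],[42,0]]
[[1,7],[6,0],[40,17],[42,0]]
[[1,7],[4,8],[8,0],[40,17],[42,0]]
[[1,7],[4,8],[8,0],[40,17],[42,8],[44,0]]
[[1,7],[4,8],[8,0],[28,17],[42,8],[44,0]]
[[1,7],[4,8],[8,0],[18,8],[21,0],[28,17],[42,8],[44,0]]
[[1,7],[4,8],[8,0],[18,8],[21,17],[42,8],[44,0]]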